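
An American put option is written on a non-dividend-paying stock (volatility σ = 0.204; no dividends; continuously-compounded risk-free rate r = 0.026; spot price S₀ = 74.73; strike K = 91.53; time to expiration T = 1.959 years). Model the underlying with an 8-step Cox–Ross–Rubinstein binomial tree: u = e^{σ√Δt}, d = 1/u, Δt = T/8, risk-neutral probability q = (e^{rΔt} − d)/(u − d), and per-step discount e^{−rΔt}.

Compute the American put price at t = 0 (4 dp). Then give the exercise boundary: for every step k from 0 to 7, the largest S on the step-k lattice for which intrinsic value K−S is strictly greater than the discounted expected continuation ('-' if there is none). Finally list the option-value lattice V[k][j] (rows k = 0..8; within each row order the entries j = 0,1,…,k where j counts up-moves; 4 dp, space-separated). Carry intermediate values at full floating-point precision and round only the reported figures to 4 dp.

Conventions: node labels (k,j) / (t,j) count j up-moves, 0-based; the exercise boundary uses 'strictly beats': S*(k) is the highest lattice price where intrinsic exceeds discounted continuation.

params: Δt=0.24488 u=1.10622 d=0.90398 q=0.50637 e^(-rΔt)=0.99365
t_8 payoffs: 58.2056 50.7502 41.6268 30.4623 16.8000 0.0812 0.0000 0.0000 0.0000
t_7: node(7,0) S=36.8641 payoff=54.6659 vs cont=54.0850 → 54.6659 [stop]  node(7,1) S=45.1115 payoff=46.4185 vs cont=45.8376 → 46.4185 [stop]  node(7,2) S=55.2039 payoff=36.3261 vs cont=35.7452 → 36.3261 [stop]  node(7,3) S=67.5544 payoff=23.9756 vs cont=23.3947 → 23.9756 [stop]  node(7,4) S=82.6678 payoff=8.8622 vs cont=8.2813 → 8.8622 [stop]  node(7,5) S=101.1626 payoff=0.0000 vs cont=0.0398 → 0.0398 [wait]  node(7,6) S=123.7950 payoff=0.0000 vs cont=0.0000 → 0.0000 [wait]  node(7,7) S=151.4908 payoff=0.0000 vs cont=0.0000 → 0.0000 [wait]  ⇒ S*(7)=82.6678
t_6: node(6,0) S=40.7798 payoff=50.7502 vs cont=50.1693 → 50.7502 [stop]  node(6,1) S=49.9032 payoff=41.6268 vs cont=41.0459 → 41.6268 [stop]  node(6,2) S=61.0677 payoff=30.4623 vs cont=29.8814 → 30.4623 [stop]  node(6,3) S=74.7300 payoff=16.8000 vs cont=16.2191 → 16.8000 [stop]  node(6,4) S=91.4488 payoff=0.0812 vs cont=4.3669 → 4.3669 [wait]  node(6,5) S=111.9081 payoff=0.0000 vs cont=0.0195 → 0.0195 [wait]  node(6,6) S=136.9446 payoff=0.0000 vs cont=0.0000 → 0.0000 [wait]  ⇒ S*(6)=74.7300
t_5: node(5,0) S=45.1115 payoff=46.4185 vs cont=45.8376 → 46.4185 [stop]  node(5,1) S=55.2039 payoff=36.3261 vs cont=35.7452 → 36.3261 [stop]  node(5,2) S=67.5544 payoff=23.9756 vs cont=23.3947 → 23.9756 [stop]  node(5,3) S=82.6678 payoff=8.8622 vs cont=10.4377 → 10.4377 [wait]  node(5,4) S=101.1626 payoff=0.0000 vs cont=2.1518 → 2.1518 [wait]  node(5,5) S=123.7950 payoff=0.0000 vs cont=0.0096 → 0.0096 [wait]  ⇒ S*(5)=67.5544
t_4: node(4,0) S=49.9032 payoff=41.6268 vs cont=41.0459 → 41.6268 [stop]  node(4,1) S=61.0677 payoff=30.4623 vs cont=29.8814 → 30.4623 [stop]  node(4,2) S=74.7300 payoff=16.8000 vs cont=17.0118 → 17.0118 [wait]  node(4,3) S=91.4488 payoff=0.0812 vs cont=6.2024 → 6.2024 [wait]  node(4,4) S=111.9081 payoff=0.0000 vs cont=1.0603 → 1.0603 [wait]  ⇒ S*(4)=61.0677
t_3: node(3,0) S=55.2039 payoff=36.3261 vs cont=35.7452 → 36.3261 [stop]  node(3,1) S=67.5544 payoff=23.9756 vs cont=23.5013 → 23.9756 [stop]  node(3,2) S=82.6678 payoff=8.8622 vs cont=11.4651 → 11.4651 [wait]  node(3,3) S=101.1626 payoff=0.0000 vs cont=3.5758 → 3.5758 [wait]  ⇒ S*(3)=67.5544
t_2: node(2,0) S=61.0677 payoff=30.4623 vs cont=29.8814 → 30.4623 [stop]  node(2,1) S=74.7300 payoff=16.8000 vs cont=17.5288 → 17.5288 [wait]  node(2,2) S=91.4488 payoff=0.0812 vs cont=7.4228 → 7.4228 [wait]  ⇒ S*(2)=61.0677
t_1: node(1,0) S=67.5544 payoff=23.9756 vs cont=23.7614 → 23.9756 [stop]  node(1,1) S=82.6678 payoff=8.8622 vs cont=12.3327 → 12.3327 [wait]  ⇒ S*(1)=67.5544
t_0: node(0,0) S=74.7300 payoff=16.8000 vs cont=17.9653 → 17.9653 [wait]  ⇒ S*(0)=-

price = 17.9653
boundary = - 67.5544 61.0677 67.5544 61.0677 67.5544 74.7300 82.6678
tree:
17.9653
23.9756 12.3327
30.4623 17.5288 7.4228
36.3261 23.9756 11.4651 3.5758
41.6268 30.4623 17.0118 6.2024 1.0603
46.4185 36.3261 23.9756 10.4377 2.1518 0.0096
50.7502 41.6268 30.4623 16.8000 4.3669 0.0195 0.0000
54.6659 46.4185 36.3261 23.9756 8.8622 0.0398 0.0000 0.0000
58.2056 50.7502 41.6268 30.4623 16.8000 0.0812 0.0000 0.0000 0.0000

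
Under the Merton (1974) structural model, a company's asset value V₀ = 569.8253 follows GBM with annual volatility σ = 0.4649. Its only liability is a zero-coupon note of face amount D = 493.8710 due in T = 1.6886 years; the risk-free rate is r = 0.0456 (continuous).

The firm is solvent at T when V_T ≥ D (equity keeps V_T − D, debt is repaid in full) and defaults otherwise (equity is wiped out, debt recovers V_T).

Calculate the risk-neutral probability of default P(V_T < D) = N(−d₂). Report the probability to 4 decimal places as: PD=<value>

Apply the equity-as-call identities (strike 493.8710, horizon 1.6886 years):
d₁ = [ln(V₀/D) + (r + σ²/2)T] / (σ√T)
   = [ln(569.8253/493.8710) + (0.0456 + 0.5·0.4649²)·1.6886] / (0.4649·√1.6886)
   = [0.143055 + 0.259480] / 0.604120 = 0.666318
d₂ = d₁ − σ√T = 0.666318 − 0.604120 = 0.062199
risk-neutral PD = N(−d₂) = N(-0.062199) = 0.475202

PD=0.4752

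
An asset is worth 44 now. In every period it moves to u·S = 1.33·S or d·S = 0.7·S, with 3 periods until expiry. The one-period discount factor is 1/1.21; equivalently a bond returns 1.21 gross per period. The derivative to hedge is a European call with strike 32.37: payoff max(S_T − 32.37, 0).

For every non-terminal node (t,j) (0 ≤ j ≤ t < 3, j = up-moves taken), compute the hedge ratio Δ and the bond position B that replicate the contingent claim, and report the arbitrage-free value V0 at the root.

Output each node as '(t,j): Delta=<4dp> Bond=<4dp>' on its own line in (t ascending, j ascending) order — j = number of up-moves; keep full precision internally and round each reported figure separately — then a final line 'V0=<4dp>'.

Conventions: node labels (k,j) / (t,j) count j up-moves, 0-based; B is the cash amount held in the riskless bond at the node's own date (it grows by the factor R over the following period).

(0,0): Delta=0.9598 Bond=-16.2511
(1,0): Delta=0.7624 Bond=-13.5846
(1,1): Delta=0.9842 Bond=-21.0943
(2,0): Delta=0.0000 Bond=0.0000
(2,1): Delta=0.8568 Bond=-20.3050
(2,2): Delta=1.0000 Bond=-26.7521
V0=25.9792

Under the risk-neutral measure, an up-move has probability p* = (R−d)/(u−d) = 0.8095 and values discount at R = 1.21.
Payoffs at expiry: V(3,0)=0.0000, V(3,1)=0.0000, V(3,2)=22.1121, V(3,3)=71.1460
Node (2,0) S=21.5600: V=(p*·0.0000+(1−p*)·0.0000)/1.21=0.0000; Δ=(0.0000−0.0000)/(28.6748−15.0920)=0.0000; B=V−Δ·S=0.0000
Node (2,1) S=40.9640: V=(p*·22.1121+(1−p*)·0.0000)/1.21=14.7936; Δ=(22.1121−0.0000)/(54.4821−28.6748)=0.8568; B=V−Δ·S=-20.3050
Node (2,2) S=77.8316: V=(p*·71.1460+(1−p*)·22.1121)/1.21=51.0795; Δ=(71.1460−22.1121)/(103.5160−54.4821)=1.0000; B=V−Δ·S=-26.7521
Node (1,0) S=30.8000: V=(p*·14.7936+(1−p*)·0.0000)/1.21=9.8973; Δ=(14.7936−0.0000)/(40.9640−21.5600)=0.7624; B=V−Δ·S=-13.5846
Node (1,1) S=58.5200: V=(p*·51.0795+(1−p*)·14.7936)/1.21=36.5024; Δ=(51.0795−14.7936)/(77.8316−40.9640)=0.9842; B=V−Δ·S=-21.0943
Node (0,0) S=44.0000: V=(p*·36.5024+(1−p*)·9.8973)/1.21=25.9792; Δ=(36.5024−9.8973)/(58.5200−30.8000)=0.9598; B=V−Δ·S=-16.2511
Check: Δ(0,0)·S0 + B(0,0) = 25.9792 = V0.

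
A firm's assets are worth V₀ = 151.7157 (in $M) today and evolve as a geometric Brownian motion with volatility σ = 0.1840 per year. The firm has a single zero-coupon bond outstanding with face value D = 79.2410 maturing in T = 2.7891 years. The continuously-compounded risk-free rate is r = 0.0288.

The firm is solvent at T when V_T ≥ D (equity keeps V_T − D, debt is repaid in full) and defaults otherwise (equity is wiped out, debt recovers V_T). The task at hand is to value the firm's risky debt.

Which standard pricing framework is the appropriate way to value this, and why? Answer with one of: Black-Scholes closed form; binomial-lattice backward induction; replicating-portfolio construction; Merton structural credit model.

framework: Merton structural credit model

Key observation: a levered firm with one bullet debt due at 2.7891 years is the canonical structural-credit setup: equity is a call on the firm's assets struck at the face value.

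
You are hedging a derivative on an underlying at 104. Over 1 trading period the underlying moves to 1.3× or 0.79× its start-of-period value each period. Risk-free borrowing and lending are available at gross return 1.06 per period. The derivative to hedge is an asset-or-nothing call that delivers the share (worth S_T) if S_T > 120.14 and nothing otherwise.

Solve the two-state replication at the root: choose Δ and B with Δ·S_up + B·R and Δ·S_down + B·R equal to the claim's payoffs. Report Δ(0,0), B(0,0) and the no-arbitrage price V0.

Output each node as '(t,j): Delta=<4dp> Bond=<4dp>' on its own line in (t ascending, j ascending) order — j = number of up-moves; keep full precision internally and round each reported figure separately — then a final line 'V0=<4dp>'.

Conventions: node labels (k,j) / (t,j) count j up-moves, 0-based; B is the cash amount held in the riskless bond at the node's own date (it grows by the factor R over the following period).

(0,0): Delta=2.5490 Bond=-197.5731
V0=67.5250

Under the risk-neutral measure, an up-move has probability p* = (R−d)/(u−d) = 0.5294 and values discount at R = 1.06.
Expiry values: V(1,0)=0.0000, V(1,1)=135.2000
  t=0,j=0: stock 104.0000 → up 135.2000 (V=135.2000), down 82.1600 (V=0.0000). Price 67.5250; hedge Δ=2.5490, bond B=-197.5731.
Sanity check at the root: Δ(0,0)·S0 + B(0,0) reproduces V0 = 67.5250.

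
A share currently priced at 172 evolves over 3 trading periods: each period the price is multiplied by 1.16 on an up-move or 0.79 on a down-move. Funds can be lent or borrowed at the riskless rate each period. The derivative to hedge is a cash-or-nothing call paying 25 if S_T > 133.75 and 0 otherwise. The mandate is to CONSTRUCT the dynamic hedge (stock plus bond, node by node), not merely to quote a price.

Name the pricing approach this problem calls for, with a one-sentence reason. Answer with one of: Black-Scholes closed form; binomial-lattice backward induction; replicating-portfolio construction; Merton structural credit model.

Key observation: the deliverable is the dynamic trading strategy on the 3-step tree (spot 172, moves 1.16 and 0.79), so the valuation must go through the node-by-node replicating-portfolio solve.

framework: replicating-portfolio construction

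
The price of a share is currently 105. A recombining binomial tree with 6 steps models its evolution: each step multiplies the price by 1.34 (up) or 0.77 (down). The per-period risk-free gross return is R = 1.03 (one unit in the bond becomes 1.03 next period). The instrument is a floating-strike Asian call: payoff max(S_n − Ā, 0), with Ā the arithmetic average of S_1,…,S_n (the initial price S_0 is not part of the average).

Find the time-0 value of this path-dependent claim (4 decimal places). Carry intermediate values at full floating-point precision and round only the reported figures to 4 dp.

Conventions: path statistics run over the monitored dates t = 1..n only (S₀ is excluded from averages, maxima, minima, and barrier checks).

No-arbitrage gives p* = (R−d)/(u−d) = 0.4561: enumerate every path, weight its payoff by its p*-probability, and discount by R^6.
Enumerate all 2^6 = 64 price paths (U = up ×1.34, D = down ×0.77); each path with k up-moves has probability p*^k·(1−p*)^(6−k).
DDDDDD: Ā=46.3761, payoff=0.0000, prob=0.025877
UDDDDD: Ā=80.7065, payoff=0.0000, prob=0.021704
DUDDDD: Ā=70.7315, payoff=0.0000, prob=0.021704
UUDDDD: Ā=123.0912, payoff=0.0000, prob=0.018203
DDUDDD: Ā=63.0508, payoff=0.0000, prob=0.021704
UDUDDD: Ā=109.7247, payoff=0.0000, prob=0.018203
DUUDDD: Ā=99.7497, payoff=0.0000, prob=0.018203
UUUDDD: Ā=173.5904, payoff=0.0000, prob=0.015267
DDDUDD: Ā=57.1366, payoff=0.0000, prob=0.021704
UDDUDD: Ā=99.4325, payoff=0.0000, prob=0.018203
DUDUDD: Ā=89.4575, payoff=0.0000, prob=0.018203
UUDUDD: Ā=155.6792, payoff=0.0000, prob=0.015267
DDUUDD: Ā=81.7767, payoff=0.0000, prob=0.018203
UDUUDD: Ā=142.3127, payoff=0.0000, prob=0.015267
DUUUDD: Ā=132.3377, payoff=0.0000, prob=0.015267
UUUUDD: Ā=230.3021, payoff=0.0000, prob=0.012805
DDDDUD: Ā=52.5827, payoff=0.0000, prob=0.021704
UDDDUD: Ā=91.5075, payoff=0.0000, prob=0.018203
DUDDUD: Ā=81.5325, payoff=0.0000, prob=0.018203
UUDDUD: Ā=141.8877, payoff=0.0000, prob=0.015267
DDUDUD: Ā=73.8517, payoff=0.0000, prob=0.018203
UDUDUD: Ā=128.5212, payoff=0.0000, prob=0.015267
DUUDUD: Ā=118.5462, payoff=0.0000, prob=0.015267
UUUDUD: Ā=206.3012, payoff=0.0000, prob=0.012805
DDDUUD: Ā=67.9376, payoff=0.0000, prob=0.018203
UDDUUD: Ā=118.2290, payoff=0.0000, prob=0.015267
DUDUUD: Ā=108.2540, payoff=7.0849, prob=0.015267
UUDUUD: Ā=188.3901, payoff=12.3296, prob=0.012805
DDUUUD: Ā=100.5732, payoff=14.7657, prob=0.015267
UDUUUD: Ā=175.0236, payoff=25.6961, prob=0.012805
DUUUUD: Ā=165.0486, payoff=35.6711, prob=0.012805
UUUUUD: Ā=287.2274, payoff=62.0770, prob=0.010739
DDDDDU: Ā=49.0761, payoff=0.0000, prob=0.021704
UDDDDU: Ā=85.4052, payoff=0.0000, prob=0.018203
DUDDDU: Ā=75.4302, payoff=0.0000, prob=0.018203
UUDDDU: Ā=131.2682, payoff=0.0000, prob=0.015267
DDUDDU: Ā=67.7495, payoff=0.0000, prob=0.018203
UDUDDU: Ā=117.9017, payoff=0.0000, prob=0.015267
DUUDDU: Ā=107.9267, payoff=7.4122, prob=0.015267
UUUDDU: Ā=187.8205, payoff=12.8992, prob=0.012805
DDDUDU: Ā=61.8353, payoff=4.4415, prob=0.018203
UDDUDU: Ā=107.6095, payoff=7.7294, prob=0.015267
DUDUDU: Ā=97.6345, payoff=17.7044, prob=0.015267
UUDUDU: Ā=169.9094, payoff=30.8103, prob=0.012805
DDUUDU: Ā=89.9537, payoff=25.3852, prob=0.015267
UDUUDU: Ā=156.5429, payoff=44.1768, prob=0.012805
DUUUDU: Ā=146.5679, payoff=54.1518, prob=0.012805
UUUUDU: Ā=255.0662, payoff=94.2382, prob=0.010739
DDDDUU: Ā=57.2814, payoff=8.9955, prob=0.018203
UDDDUU: Ā=99.6845, payoff=15.6544, prob=0.015267
DUDDUU: Ā=89.7095, payoff=25.6294, prob=0.015267
UUDDUU: Ā=156.1178, payoff=44.6019, prob=0.012805
DDUDUU: Ā=82.0287, payoff=33.3102, prob=0.015267
UDUDUU: Ā=142.7513, payoff=57.9684, prob=0.012805
DUUDUU: Ā=132.7763, payoff=67.9434, prob=0.012805
UUUDUU: Ā=231.0653, payoff=118.2391, prob=0.010739
DDDUUU: Ā=76.1146, payoff=39.2244, prob=0.015267
UDDUUU: Ā=132.4591, payoff=68.2606, prob=0.012805
DUDUUU: Ā=122.4841, payoff=78.2356, prob=0.012805
UUDUUU: Ā=213.1542, payoff=136.1502, prob=0.010739
DDUUUU: Ā=114.8034, payoff=85.9163, prob=0.012805
UDUUUU: Ā=199.7877, payoff=149.5167, prob=0.010739
DUUUUU: Ā=189.8127, payoff=159.4917, prob=0.010739
UUUUUU: Ā=330.3234, payoff=277.5570, prob=0.009007
Price = Σ prob·payoff / R^6 = 21.355910 / 1.194052 = 17.8852

price = 17.8852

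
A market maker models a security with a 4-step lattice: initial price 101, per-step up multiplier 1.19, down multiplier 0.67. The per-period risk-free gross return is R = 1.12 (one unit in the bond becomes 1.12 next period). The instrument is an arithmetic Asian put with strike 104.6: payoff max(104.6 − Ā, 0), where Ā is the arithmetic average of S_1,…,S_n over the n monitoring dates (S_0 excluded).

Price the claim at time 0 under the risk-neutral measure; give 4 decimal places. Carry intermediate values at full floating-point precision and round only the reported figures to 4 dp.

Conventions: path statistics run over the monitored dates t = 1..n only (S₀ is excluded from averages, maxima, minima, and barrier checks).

price = 2.5215

Risk-neutral up-probability p* = (R−d)/(u−d) = (1.12−0.67)/(1.19−0.67) = 0.8654; the claim prices as the p*-weighted sum of path payoffs discounted by R^4.
Enumerate all 2^4 = 16 price paths (U = up ×1.19, D = down ×0.67); each path with k up-moves has probability p*^k·(1−p*)^(4−k).
DDDD: Ā=40.9346, payoff=63.6654, prob=0.000328
UDDD: Ā=72.7048, payoff=31.8952, prob=0.002111
DUDD: Ā=59.5748, payoff=45.0252, prob=0.002111
UUDD: Ā=105.8120, payoff=0.0000, prob=0.013571
DDUD: Ā=50.7777, payoff=53.8223, prob=0.002111
UDUD: Ā=90.1873, payoff=14.4127, prob=0.013571
DUUD: Ā=77.0573, payoff=27.5427, prob=0.013571
UUUD: Ā=136.8630, payoff=0.0000, prob=0.087241
DDDU: Ā=44.8837, payoff=59.7163, prob=0.002111
UDDU: Ā=79.7188, payoff=24.8812, prob=0.013571
DUDU: Ā=66.5888, payoff=38.0112, prob=0.013571
UUDU: Ā=118.2696, payoff=0.0000, prob=0.087241
DDUU: Ā=57.7917, payoff=46.8083, prob=0.013571
UDUU: Ā=102.6449, payoff=1.9551, prob=0.087241
DUUU: Ā=89.5149, payoff=15.0851, prob=0.087241
UUUU: Ā=158.9891, payoff=0.0000, prob=0.560837
Price = Σ prob·payoff / R^4 = 3.967691 / 1.573519 = 2.5215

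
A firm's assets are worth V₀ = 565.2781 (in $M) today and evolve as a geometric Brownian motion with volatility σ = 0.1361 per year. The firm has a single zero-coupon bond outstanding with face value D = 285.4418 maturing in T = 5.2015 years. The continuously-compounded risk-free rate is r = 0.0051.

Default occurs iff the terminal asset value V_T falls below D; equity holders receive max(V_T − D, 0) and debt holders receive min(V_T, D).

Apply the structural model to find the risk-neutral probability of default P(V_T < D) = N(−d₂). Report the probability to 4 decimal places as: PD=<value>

Work the structural quantities from V₀ = 565.2781 against face 285.4418:
d₁ = [ln(V₀/D) + (r + σ²/2)T] / (σ√T)
   = [ln(565.2781/285.4418) + (0.0051 + 0.5·0.1361²)·5.2015] / (0.1361·√5.2015)
   = [0.683280 + 0.074702] / 0.310401 = 2.441947
d₂ = d₁ − σ√T = 2.441947 − 0.310401 = 2.131546
risk-neutral PD = N(−d₂) = N(-2.131546) = 0.016522

PD=0.0165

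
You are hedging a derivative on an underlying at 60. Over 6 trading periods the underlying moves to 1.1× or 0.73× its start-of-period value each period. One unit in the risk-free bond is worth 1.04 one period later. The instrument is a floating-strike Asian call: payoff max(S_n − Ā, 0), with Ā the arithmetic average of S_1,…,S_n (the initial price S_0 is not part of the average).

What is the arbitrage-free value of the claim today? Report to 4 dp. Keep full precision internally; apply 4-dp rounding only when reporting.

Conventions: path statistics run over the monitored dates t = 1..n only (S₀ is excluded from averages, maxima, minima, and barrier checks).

price = 7.7455

No-arbitrage gives p* = (R−d)/(u−d) = 0.8378: enumerate every path, weight its payoff by its p*-probability, and discount by R^6.
Enumerate all 2^6 = 64 price paths (U = up ×1.1, D = down ×0.73); each path with k up-moves has probability p*^k·(1−p*)^(6−k).
DDDDDD: Ā=22.9454, payoff=0.0000, prob=0.000018
UDDDDD: Ā=34.5753, payoff=0.0000, prob=0.000094
DUDDDD: Ā=30.8753, payoff=0.0000, prob=0.000094
UUDDDD: Ā=46.5244, payoff=0.0000, prob=0.000485
DDUDDD: Ā=28.1743, payoff=0.0000, prob=0.000094
UDUDDD: Ā=42.4544, payoff=0.0000, prob=0.000485
DUUDDD: Ā=38.7544, payoff=0.0000, prob=0.000485
UUUDDD: Ā=58.3970, payoff=0.0000, prob=0.002508
DDDUDD: Ā=26.2025, payoff=0.0000, prob=0.000094
UDDUDD: Ā=39.4833, payoff=0.0000, prob=0.000485
DUDUDD: Ā=35.7833, payoff=0.0000, prob=0.000485
UUDUDD: Ā=53.9200, payoff=0.0000, prob=0.002508
DDUUDD: Ā=33.0823, payoff=0.0000, prob=0.000485
UDUUDD: Ā=49.8500, payoff=0.0000, prob=0.002508
DUUUDD: Ā=46.1500, payoff=0.0000, prob=0.002508
UUUUDD: Ā=69.5411, payoff=0.0000, prob=0.012958
DDDDUD: Ā=24.7632, payoff=0.0000, prob=0.000094
UDDDUD: Ā=37.3144, payoff=0.0000, prob=0.000485
DUDDUD: Ā=33.6144, payoff=0.0000, prob=0.000485
UUDDUD: Ā=50.6518, payoff=0.0000, prob=0.002508
DDUDUD: Ā=30.9134, payoff=0.0000, prob=0.000485
UDUDUD: Ā=46.5818, payoff=0.0000, prob=0.002508
DUUDUD: Ā=42.8818, payoff=0.0000, prob=0.002508
UUUDUD: Ā=64.6164, payoff=0.0000, prob=0.012958
DDDUUD: Ā=28.9416, payoff=0.0000, prob=0.000485
UDDUUD: Ā=43.6107, payoff=0.0000, prob=0.002508
DUDUUD: Ā=39.9107, payoff=0.0000, prob=0.002508
UUDUUD: Ā=60.1394, payoff=0.0000, prob=0.012958
DDUUUD: Ā=37.2097, payoff=0.0000, prob=0.002508
UDUUUD: Ā=56.0694, payoff=0.0000, prob=0.012958
DUUUUD: Ā=52.3694, payoff=0.0000, prob=0.012958
UUUUUD: Ā=78.9128, payoff=0.0000, prob=0.066950
DDDDDU: Ā=23.7124, payoff=0.0000, prob=0.000094
UDDDDU: Ā=35.7311, payoff=0.0000, prob=0.000485
DUDDDU: Ā=32.0311, payoff=0.0000, prob=0.000485
UUDDDU: Ā=48.2660, payoff=0.0000, prob=0.002508
DDUDDU: Ā=29.3301, payoff=0.0000, prob=0.000485
UDUDDU: Ā=44.1960, payoff=0.0000, prob=0.002508
DUUDDU: Ā=40.4960, payoff=0.0000, prob=0.002508
UUUDDU: Ā=61.0214, payoff=0.0000, prob=0.012958
DDDUDU: Ā=27.3584, payoff=0.0000, prob=0.000485
UDDUDU: Ā=41.2249, payoff=0.0000, prob=0.002508
DUDUDU: Ā=37.5249, payoff=0.0000, prob=0.002508
UUDUDU: Ā=56.5444, payoff=0.0000, prob=0.012958
DDUUDU: Ā=34.8239, payoff=0.0000, prob=0.002508
UDUUDU: Ā=52.4744, payoff=0.0000, prob=0.012958
DUUUDU: Ā=48.7744, payoff=0.0000, prob=0.012958
UUUUDU: Ā=73.4957, payoff=0.0000, prob=0.066950
DDDDUU: Ā=25.9190, payoff=0.0000, prob=0.000485
UDDDUU: Ā=39.0560, payoff=0.0000, prob=0.002508
DUDDUU: Ā=35.3560, payoff=0.0000, prob=0.002508
UUDDUU: Ā=53.2762, payoff=0.0000, prob=0.012958
DDUDUU: Ā=32.6550, payoff=0.0000, prob=0.002508
UDUDUU: Ā=49.2062, payoff=0.0000, prob=0.012958
DUUDUU: Ā=45.5062, payoff=1.3070, prob=0.012958
UUUDUU: Ā=68.5710, payoff=1.9694, prob=0.066950
DDDUUU: Ā=30.6833, payoff=0.3836, prob=0.002508
UDDUUU: Ā=46.2351, payoff=0.5781, prob=0.012958
DUDUUU: Ā=42.5351, payoff=4.2781, prob=0.012958
UUDUUU: Ā=64.0940, payoff=6.4464, prob=0.066950
DDUUUU: Ā=39.8341, payoff=6.9791, prob=0.012958
UDUUUU: Ā=60.0240, payoff=10.5164, prob=0.066950
DUUUUU: Ā=56.3240, payoff=14.2164, prob=0.066950
UUUUUU: Ā=84.8717, payoff=21.4219, prob=0.345907
Price = Σ prob·payoff / R^6 = 9.800557 / 1.265319 = 7.7455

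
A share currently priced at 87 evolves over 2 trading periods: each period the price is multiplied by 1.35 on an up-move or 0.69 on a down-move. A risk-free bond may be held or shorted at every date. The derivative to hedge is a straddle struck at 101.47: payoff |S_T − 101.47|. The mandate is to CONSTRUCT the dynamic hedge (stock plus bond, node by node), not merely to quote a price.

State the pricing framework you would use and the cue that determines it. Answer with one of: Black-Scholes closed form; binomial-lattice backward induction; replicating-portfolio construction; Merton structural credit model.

Key observation: a price alone would not answer the question — the per-node share/bond construction on the spot-87, 1.35/0.69 tree is required, and only the replicating-portfolio method yields it.

framework: replicating-portfolio construction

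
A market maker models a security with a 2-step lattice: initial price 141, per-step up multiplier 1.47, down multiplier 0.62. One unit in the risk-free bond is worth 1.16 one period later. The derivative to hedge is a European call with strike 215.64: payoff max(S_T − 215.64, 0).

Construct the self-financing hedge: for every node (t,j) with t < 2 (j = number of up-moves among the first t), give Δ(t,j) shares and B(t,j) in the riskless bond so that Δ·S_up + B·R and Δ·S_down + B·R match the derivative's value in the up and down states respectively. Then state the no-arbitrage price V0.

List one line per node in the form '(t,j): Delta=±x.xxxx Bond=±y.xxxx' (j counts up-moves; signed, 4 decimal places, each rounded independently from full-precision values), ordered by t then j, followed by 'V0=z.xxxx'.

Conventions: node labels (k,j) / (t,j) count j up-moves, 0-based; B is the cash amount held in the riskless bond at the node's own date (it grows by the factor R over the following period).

(0,0): Delta=0.4069 Bond=-30.6655
(1,0): Delta=0.0000 Bond=0.0000
(1,1): Delta=0.5054 Bond=-55.9930
V0=26.7087

Under the risk-neutral measure, an up-move has probability p* = (R−d)/(u−d) = 0.6353 and values discount at R = 1.16.
Expiry values: V(2,0)=0.0000, V(2,1)=0.0000, V(2,2)=89.0469
Node (1,0) S=87.4200: V=(p*·0.0000+(1−p*)·0.0000)/1.16=0.0000; Δ=(0.0000−0.0000)/(128.5074−54.2004)=0.0000; B=V−Δ·S=0.0000
Node (1,1) S=207.2700: V=(p*·89.0469+(1−p*)·0.0000)/1.16=48.7681; Δ=(89.0469−0.0000)/(304.6869−128.5074)=0.5054; B=V−Δ·S=-55.9930
Node (0,0) S=141.0000: V=(p*·48.7681+(1−p*)·0.0000)/1.16=26.7087; Δ=(48.7681−0.0000)/(207.2700−87.4200)=0.4069; B=V−Δ·S=-30.6655
As a check, the time-0 holding Δ(0,0)·S0 + B(0,0) comes to 26.7087 — exactly V0.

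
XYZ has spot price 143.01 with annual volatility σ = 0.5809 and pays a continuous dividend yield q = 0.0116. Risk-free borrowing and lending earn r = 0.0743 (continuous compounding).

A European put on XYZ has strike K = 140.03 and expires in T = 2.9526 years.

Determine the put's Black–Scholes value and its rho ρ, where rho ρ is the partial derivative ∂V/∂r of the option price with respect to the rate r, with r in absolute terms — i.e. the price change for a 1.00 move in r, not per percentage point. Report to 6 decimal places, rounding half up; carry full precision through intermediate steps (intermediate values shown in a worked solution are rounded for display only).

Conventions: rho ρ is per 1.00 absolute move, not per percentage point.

σ√T = 0.5809·√2.9526 = 0.998168
d₁ = (ln(S/K) + (r−q+σ²/2)T) / (σ√T) = (ln(143.01/140.03) + (0.0743−0.0116+0.5809²/2)·2.9526) / 0.998168 = (0.021058 + 0.683298) / 0.998168 = 0.705648
d₂ = d₁ − σ√T = 0.705648 − 0.998168 = -0.292520
e^{−rT} = 0.803018
e^{−qT} = 0.966330
N(−d₁) = 0.240203,  N(−d₂) = 0.615055
Put price V = K·e^{−rT}·N(−d₂) − S·e^{−qT}·N(−d₁) = 69.160889 − 33.194868 = 35.966021
ρ = −K·T·e^{−rT}·N(−d₂) = -204.204442

price = 35.966021
ρ = -204.204442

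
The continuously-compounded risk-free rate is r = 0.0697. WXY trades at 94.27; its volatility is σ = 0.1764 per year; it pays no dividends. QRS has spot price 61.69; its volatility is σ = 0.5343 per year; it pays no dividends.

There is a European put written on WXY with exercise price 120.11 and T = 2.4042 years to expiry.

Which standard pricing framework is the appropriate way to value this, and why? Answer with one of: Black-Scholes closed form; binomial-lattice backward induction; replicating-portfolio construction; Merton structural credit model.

framework: Black-Scholes closed form

Key observation: a European claim on WXY (strike 120.11) — a lognormal (GBM) underlying with constant rate and volatility — has an exact closed-form value; no lattice or capital structure is involved.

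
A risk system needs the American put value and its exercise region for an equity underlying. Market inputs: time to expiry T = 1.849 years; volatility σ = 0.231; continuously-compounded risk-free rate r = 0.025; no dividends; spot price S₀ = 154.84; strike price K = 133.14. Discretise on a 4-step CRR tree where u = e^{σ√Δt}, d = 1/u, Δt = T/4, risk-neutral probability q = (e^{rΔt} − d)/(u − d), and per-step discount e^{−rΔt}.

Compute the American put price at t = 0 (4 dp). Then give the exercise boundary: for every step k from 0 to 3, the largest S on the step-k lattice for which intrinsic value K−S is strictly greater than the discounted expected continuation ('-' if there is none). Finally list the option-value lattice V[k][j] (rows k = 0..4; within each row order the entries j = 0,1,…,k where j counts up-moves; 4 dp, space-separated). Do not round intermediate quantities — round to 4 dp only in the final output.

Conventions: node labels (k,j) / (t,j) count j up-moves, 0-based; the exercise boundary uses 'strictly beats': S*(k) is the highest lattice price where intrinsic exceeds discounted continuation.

Δt=0.46225, u=1.17006, d=0.85466, q=0.49767, disc=e^(-rΔt)=0.98851
k=4 terminal: V=max(K-S,0) → 50.5264 20.0388 0.0000 0.0000 0.0000
k=3: j=0 S=96.6628 intr=36.4772 cont=34.9474 V=36.4772[EX]; j=1 S=132.3352 intr=0.8048 cont=9.9504 V=9.9504[hold]; j=2 S=181.1720 intr=0.0000 cont=0.0000 V=0.0000[hold]; j=3 S=248.0315 intr=0.0000 cont=0.0000 V=0.0000[hold]  S*(3)=96.6628
k=2: j=0 S=113.1012 intr=20.0388 cont=23.0082 V=23.0082[hold]; j=1 S=154.8400 intr=0.0000 cont=4.9410 V=4.9410[hold]; j=2 S=211.9820 intr=0.0000 cont=0.0000 V=0.0000[hold]  S*(2)=-
k=1: j=0 S=132.3352 intr=0.8048 cont=13.8557 V=13.8557[hold]; j=1 S=181.1720 intr=0.0000 cont=2.4535 V=2.4535[hold]  S*(1)=-
k=0: j=0 S=154.8400 intr=0.0000 cont=8.0872 V=8.0872[hold]  S*(0)=-

price = 8.0872
boundary = - - - 96.6628
tree:
8.0872
13.8557 2.4535
23.0082 4.9410 0.0000
36.4772 9.9504 0.0000 0.0000
50.5264 20.0388 0.0000 0.0000 0.0000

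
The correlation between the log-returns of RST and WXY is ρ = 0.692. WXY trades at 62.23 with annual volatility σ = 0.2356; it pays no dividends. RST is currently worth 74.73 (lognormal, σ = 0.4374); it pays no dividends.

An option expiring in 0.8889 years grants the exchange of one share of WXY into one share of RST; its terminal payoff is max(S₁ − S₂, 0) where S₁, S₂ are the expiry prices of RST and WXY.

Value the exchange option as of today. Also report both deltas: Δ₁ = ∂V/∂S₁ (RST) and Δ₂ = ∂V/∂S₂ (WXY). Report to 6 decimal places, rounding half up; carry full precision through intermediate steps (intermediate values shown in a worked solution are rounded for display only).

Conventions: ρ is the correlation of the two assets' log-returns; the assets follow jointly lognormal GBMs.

σ_eff = √(σ₁² + σ₂² − 2ρσ₁σ₂) = √(0.4374² + 0.2356² − 2·0.692·0.4374·0.2356) = 0.322805
d₁ = (ln(S₁/S₂) + (q₂ − q₁ + σ_eff²/2)T) / (σ_eff√T) = (ln(74.73/62.23) + (0.0 − 0.0 + 0.052101)·0.8889) / 0.304345 = 0.753609
d₂ = d₁ − σ_eff√T = 0.753609 − 0.304345 = 0.449264
N(d₁) = 0.774458,  N(d₂) = 0.673380
V = S₁·e^{−q₁T}·N(d₁) − S₂·e^{−q₂T}·N(d₂) = 57.875256 − 41.904407 = 15.970849
Key observation: pricing in WXY-units makes this a unit-strike call on the ratio S₁/S₂ — the risk-free rate cancels and cannot affect the value.
Δ₁ = e^{−q₁T}·N(d₁) = 0.774458;  Δ₂ = −e^{−q₂T}·N(d₂) = -0.673380

exchange price = 15.970849
Δ1 = 0.774458
Δ2 = -0.673380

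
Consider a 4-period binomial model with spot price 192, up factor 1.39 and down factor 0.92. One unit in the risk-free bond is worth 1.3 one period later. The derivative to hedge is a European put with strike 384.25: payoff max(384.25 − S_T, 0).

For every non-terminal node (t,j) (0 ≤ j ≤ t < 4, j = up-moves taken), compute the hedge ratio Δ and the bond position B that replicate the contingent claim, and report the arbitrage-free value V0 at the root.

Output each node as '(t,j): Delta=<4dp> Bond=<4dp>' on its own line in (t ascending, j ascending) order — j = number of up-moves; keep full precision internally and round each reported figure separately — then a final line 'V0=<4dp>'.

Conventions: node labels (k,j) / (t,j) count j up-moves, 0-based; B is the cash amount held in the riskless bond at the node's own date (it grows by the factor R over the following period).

Arbitrage-free pricing uses the up-move probability p* = (R−d)/(u−d) = 0.8085, discounting each step at R = 1.3.
Payoffs at expiry: V(4,0)=246.7026, V(4,1)=176.4337, V(4,2)=70.2667, V(4,3)=0.0000, V(4,4)=0.0000
  t=3,j=0: stock 149.5081 → up 207.8163 (V=176.4337), down 137.5474 (V=246.7026). Price 146.0688; hedge Δ=-1.0000, bond B=295.5769.
  t=3,j=1: stock 225.8872 → up 313.9833 (V=70.2667), down 207.8163 (V=176.4337). Price 69.6897; hedge Δ=-1.0000, bond B=295.5769.
  t=3,j=2: stock 341.2861 → up 474.3877 (V=0.0000), down 313.9833 (V=70.2667). Price 10.3503; hedge Δ=-0.4381, bond B=159.8540.
  t=3,j=3: stock 515.6388 → up 716.7380 (V=0.0000), down 474.3877 (V=0.0000). Price 0.0000; hedge Δ=0.0000, bond B=0.0000.
  t=2,j=0: stock 162.5088 → up 225.8872 (V=69.6897), down 149.5081 (V=146.0688). Price 64.8581; hedge Δ=-1.0000, bond B=227.3669.
  t=2,j=1: stock 245.5296 → up 341.2861 (V=10.3503), down 225.8872 (V=69.6897). Price 16.7024; hedge Δ=-0.5142, bond B=142.9565.
  t=2,j=2: stock 370.9632 → up 515.6388 (V=0.0000), down 341.2861 (V=10.3503). Price 1.5246; hedge Δ=-0.0594, bond B=23.5464.
  t=1,j=0: stock 176.6400 → up 245.5296 (V=16.7024), down 162.5088 (V=64.8581). Price 19.9413; hedge Δ=-0.5800, bond B=122.4002.
  t=1,j=1: stock 266.8800 → up 370.9632 (V=1.5246), down 245.5296 (V=16.7024). Price 3.4084; hedge Δ=-0.1210, bond B=35.7017.
  t=0,j=0: stock 192.0000 → up 266.8800 (V=3.4084), down 176.6400 (V=19.9413). Price 5.0572; hedge Δ=-0.1832, bond B=40.2335.
Verification: the root portfolio costs Δ(0,0)·S0 + B(0,0) = 5.0572, matching V0.

(0,0): Delta=-0.1832 Bond=40.2335
(1,0): Delta=-0.5800 Bond=122.4002
(1,1): Delta=-0.1210 Bond=35.7017
(2,0): Delta=-1.0000 Bond=227.3669
(2,1): Delta=-0.5142 Bond=142.9565
(2,2): Delta=-0.0594 Bond=23.5464
(3,0): Delta=-1.0000 Bond=295.5769
(3,1): Delta=-1.0000 Bond=295.5769
(3,2): Delta=-0.4381 Bond=159.8540
(3,3): Delta=0.0000 Bond=0.0000
V0=5.0572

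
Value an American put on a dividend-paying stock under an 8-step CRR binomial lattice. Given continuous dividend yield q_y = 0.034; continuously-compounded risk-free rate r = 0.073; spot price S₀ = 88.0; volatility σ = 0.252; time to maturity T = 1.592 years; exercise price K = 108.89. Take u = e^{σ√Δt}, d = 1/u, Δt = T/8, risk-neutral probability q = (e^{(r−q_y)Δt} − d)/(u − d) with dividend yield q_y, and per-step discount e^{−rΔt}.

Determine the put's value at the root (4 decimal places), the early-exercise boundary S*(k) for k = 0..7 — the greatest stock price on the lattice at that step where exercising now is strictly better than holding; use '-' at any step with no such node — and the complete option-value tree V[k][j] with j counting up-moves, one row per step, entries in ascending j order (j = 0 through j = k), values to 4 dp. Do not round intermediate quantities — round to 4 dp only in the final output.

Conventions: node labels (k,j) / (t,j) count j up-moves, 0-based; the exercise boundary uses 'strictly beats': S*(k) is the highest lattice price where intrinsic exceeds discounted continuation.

Δt=0.19900  u=1.11898  d=0.89367  q=0.50651  discount=0.98558
step 8 (expiry): payoffs max(K−S,0) = 73.0877 64.0616 52.7598 38.6087 20.8900 0.0000 0.0000 0.0000 0.0000
step 7: (k=7,j=0): S=40.0619, K−S=68.8281, hold=67.5278 ⇒ V=68.8281 exercise | (k=7,j=1): S=50.1620, K−S=58.7280, hold=57.4958 ⇒ V=58.7280 exercise | (k=7,j=2): S=62.8085, K−S=46.0815, hold=44.9347 ⇒ V=46.0815 exercise | (k=7,j=3): S=78.6432, K−S=30.2468, hold=29.2067 ⇒ V=30.2468 exercise | (k=7,j=4): S=98.4701, K−S=10.4199, hold=10.1604 ⇒ V=10.4199 exercise | (k=7,j=5): S=123.2955, K−S=0.0000, hold=0.0000 ⇒ V=0.0000 continue | (k=7,j=6): S=154.3797, K−S=0.0000, hold=0.0000 ⇒ V=0.0000 continue | (k=7,j=7): S=193.3007, K−S=0.0000, hold=0.0000 ⇒ V=0.0000 continue  boundary S*=98.4701
step 6: (k=6,j=0): S=44.8284, K−S=64.0616, hold=62.7934 ⇒ V=64.0616 exercise | (k=6,j=1): S=56.1302, K−S=52.7598, hold=51.5679 ⇒ V=52.7598 exercise | (k=6,j=2): S=70.2813, K−S=38.6087, hold=37.5122 ⇒ V=38.6087 exercise | (k=6,j=3): S=88.0000, K−S=20.8900, hold=19.9130 ⇒ V=20.8900 exercise | (k=6,j=4): S=110.1858, K−S=0.0000, hold=5.0680 ⇒ V=5.0680 continue | (k=6,j=5): S=137.9650, K−S=0.0000, hold=0.0000 ⇒ V=0.0000 continue | (k=6,j=6): S=172.7475, K−S=0.0000, hold=0.0000 ⇒ V=0.0000 continue  boundary S*=88.0000
step 5: (k=5,j=0): S=50.1620, K−S=58.7280, hold=57.4958 ⇒ V=58.7280 exercise | (k=5,j=1): S=62.8085, K−S=46.0815, hold=44.9347 ⇒ V=46.0815 exercise | (k=5,j=2): S=78.6432, K−S=30.2468, hold=29.2067 ⇒ V=30.2468 exercise | (k=5,j=3): S=98.4701, K−S=10.4199, hold=12.6904 ⇒ V=12.6904 continue | (k=5,j=4): S=123.2955, K−S=0.0000, hold=2.4650 ⇒ V=2.4650 continue | (k=5,j=5): S=154.3797, K−S=0.0000, hold=0.0000 ⇒ V=0.0000 continue  boundary S*=78.6432
step 4: (k=4,j=0): S=56.1302, K−S=52.7598, hold=51.5679 ⇒ V=52.7598 exercise | (k=4,j=1): S=70.2813, K−S=38.6087, hold=37.5122 ⇒ V=38.6087 exercise | (k=4,j=2): S=88.0000, K−S=20.8900, hold=21.0464 ⇒ V=21.0464 continue | (k=4,j=3): S=110.1858, K−S=0.0000, hold=7.4028 ⇒ V=7.4028 continue | (k=4,j=4): S=137.9650, K−S=0.0000, hold=1.1989 ⇒ V=1.1989 continue  boundary S*=70.2813
step 3: (k=3,j=0): S=62.8085, K−S=46.0815, hold=44.9347 ⇒ V=46.0815 exercise | (k=3,j=1): S=78.6432, K−S=30.2468, hold=29.2848 ⇒ V=30.2468 exercise | (k=3,j=2): S=98.4701, K−S=10.4199, hold=13.9320 ⇒ V=13.9320 continue | (k=3,j=3): S=123.2955, K−S=0.0000, hold=4.1990 ⇒ V=4.1990 continue  boundary S*=78.6432
step 2: (k=2,j=0): S=70.2813, K−S=38.6087, hold=37.5122 ⇒ V=38.6087 exercise | (k=2,j=1): S=88.0000, K−S=20.8900, hold=21.6662 ⇒ V=21.6662 continue | (k=2,j=2): S=110.1858, K−S=0.0000, hold=8.8724 ⇒ V=8.8724 continue  boundary S*=70.2813
step 1: (k=1,j=0): S=78.6432, K−S=30.2468, hold=29.5942 ⇒ V=30.2468 exercise | (k=1,j=1): S=98.4701, K−S=10.4199, hold=14.9670 ⇒ V=14.9670 continue  boundary S*=78.6432
step 0: (k=0,j=0): S=88.0000, K−S=20.8900, hold=22.1829 ⇒ V=22.1829 continue  boundary S*=-

price = 22.1829
boundary = - 78.6432 70.2813 78.6432 70.2813 78.6432 88.0000 98.4701
tree:
22.1829
30.2468 14.9670
38.6087 21.6662 8.8724
46.0815 30.2468 13.9320 4.1990
52.7598 38.6087 21.0464 7.4028 1.1989
58.7280 46.0815 30.2468 12.6904 2.4650 0.0000
64.0616 52.7598 38.6087 20.8900 5.0680 0.0000 0.0000
68.8281 58.7280 46.0815 30.2468 10.4199 0.0000 0.0000 0.0000
73.0877 64.0616 52.7598 38.6087 20.8900 0.0000 0.0000 0.0000 0.0000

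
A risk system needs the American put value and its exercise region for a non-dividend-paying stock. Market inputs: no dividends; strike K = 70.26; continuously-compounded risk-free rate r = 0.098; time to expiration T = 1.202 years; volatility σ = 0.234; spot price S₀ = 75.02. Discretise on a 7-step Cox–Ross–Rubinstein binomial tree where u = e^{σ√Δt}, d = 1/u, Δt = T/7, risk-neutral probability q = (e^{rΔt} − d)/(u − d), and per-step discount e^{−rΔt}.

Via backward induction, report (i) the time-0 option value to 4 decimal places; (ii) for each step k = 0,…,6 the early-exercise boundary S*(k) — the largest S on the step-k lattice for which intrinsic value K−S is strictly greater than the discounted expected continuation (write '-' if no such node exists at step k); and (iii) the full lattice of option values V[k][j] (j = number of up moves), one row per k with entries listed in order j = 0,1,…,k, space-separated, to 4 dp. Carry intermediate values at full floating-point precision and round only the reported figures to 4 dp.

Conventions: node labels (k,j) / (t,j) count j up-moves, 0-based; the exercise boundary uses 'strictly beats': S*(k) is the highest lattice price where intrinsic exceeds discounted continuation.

Δt=0.17171  u=1.10182  d=0.90759  q=0.56315  discount=0.98331
step 7 (expiry): payoffs max(K−S,0) = 32.2065 24.0625 14.1756 2.1728 0.0000 0.0000 0.0000 0.0000
step 6: (k=6,j=0): S=41.9282, K−S=28.3318, hold=27.1593 ⇒ V=28.3318 exercise | (k=6,j=1): S=50.9014, K−S=19.3586, hold=18.1861 ⇒ V=19.3586 exercise | (k=6,j=2): S=61.7950, K−S=8.4650, hold=7.2925 ⇒ V=8.4650 exercise | (k=6,j=3): S=75.0200, K−S=0.0000, hold=0.9334 ⇒ V=0.9334 continue | (k=6,j=4): S=91.0753, K−S=0.0000, hold=0.0000 ⇒ V=0.0000 continue | (k=6,j=5): S=110.5666, K−S=0.0000, hold=0.0000 ⇒ V=0.0000 continue | (k=6,j=6): S=134.2294, K−S=0.0000, hold=0.0000 ⇒ V=0.0000 continue  boundary S*=61.7950
step 5: (k=5,j=0): S=46.1975, K−S=24.0625, hold=22.8901 ⇒ V=24.0625 exercise | (k=5,j=1): S=56.0844, K−S=14.1756, hold=13.0032 ⇒ V=14.1756 exercise | (k=5,j=2): S=68.0872, K−S=2.1728, hold=4.1531 ⇒ V=4.1531 continue | (k=5,j=3): S=82.6587, K−S=0.0000, hold=0.4009 ⇒ V=0.4009 continue | (k=5,j=4): S=100.3488, K−S=0.0000, hold=0.0000 ⇒ V=0.0000 continue | (k=5,j=5): S=121.8248, K−S=0.0000, hold=0.0000 ⇒ V=0.0000 continue  boundary S*=56.0844
step 4: (k=4,j=0): S=50.9014, K−S=19.3586, hold=18.1861 ⇒ V=19.3586 exercise | (k=4,j=1): S=61.7950, K−S=8.4650, hold=8.3891 ⇒ V=8.4650 exercise | (k=4,j=2): S=75.0200, K−S=0.0000, hold=2.0060 ⇒ V=2.0060 continue | (k=4,j=3): S=91.0753, K−S=0.0000, hold=0.1722 ⇒ V=0.1722 continue | (k=4,j=4): S=110.5666, K−S=0.0000, hold=0.0000 ⇒ V=0.0000 continue  boundary S*=61.7950
step 3: (k=3,j=0): S=56.0844, K−S=14.1756, hold=13.0032 ⇒ V=14.1756 exercise | (k=3,j=1): S=68.0872, K−S=2.1728, hold=4.7471 ⇒ V=4.7471 continue | (k=3,j=2): S=82.6587, K−S=0.0000, hold=0.9571 ⇒ V=0.9571 continue | (k=3,j=3): S=100.3488, K−S=0.0000, hold=0.0740 ⇒ V=0.0740 continue  boundary S*=56.0844
step 2: (k=2,j=0): S=61.7950, K−S=8.4650, hold=8.7180 ⇒ V=8.7180 continue | (k=2,j=1): S=75.0200, K−S=0.0000, hold=2.5692 ⇒ V=2.5692 continue | (k=2,j=2): S=91.0753, K−S=0.0000, hold=0.4521 ⇒ V=0.4521 continue  boundary S*=-
step 1: (k=1,j=0): S=68.0872, K−S=2.1728, hold=5.1676 ⇒ V=5.1676 continue | (k=1,j=1): S=82.6587, K−S=0.0000, hold=1.3540 ⇒ V=1.3540 continue  boundary S*=-
step 0: (k=0,j=0): S=75.0200, K−S=0.0000, hold=2.9696 ⇒ V=2.9696 continue  boundary S*=-

price = 2.9696
boundary = - - - 56.0844 61.7950 56.0844 61.7950
tree:
2.9696
5.1676 1.3540
8.7180 2.5692 0.4521
14.1756 4.7471 0.9571 0.0740
19.3586 8.4650 2.0060 0.1722 0.0000
24.0625 14.1756 4.1531 0.4009 0.0000 0.0000
28.3318 19.3586 8.4650 0.9334 0.0000 0.0000 0.0000
32.2065 24.0625 14.1756 2.1728 0.0000 0.0000 0.0000 0.0000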